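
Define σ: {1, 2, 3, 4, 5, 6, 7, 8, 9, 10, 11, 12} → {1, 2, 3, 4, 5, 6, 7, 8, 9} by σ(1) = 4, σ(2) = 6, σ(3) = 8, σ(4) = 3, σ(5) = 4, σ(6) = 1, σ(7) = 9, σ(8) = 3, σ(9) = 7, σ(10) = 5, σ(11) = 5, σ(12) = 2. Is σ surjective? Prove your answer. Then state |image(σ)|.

9

Every element of the codomain has a preimage: 1 = σ(6), 2 = σ(12), 3 = σ(4), 4 = σ(1), 5 = σ(10), 6 = σ(2), 7 = σ(9), 8 = σ(3), 9 = σ(7).
Thus σ is surjective.
The image of σ is {1, 2, 3, 4, 5, 6, 7, 8, 9}, which has 9 elements.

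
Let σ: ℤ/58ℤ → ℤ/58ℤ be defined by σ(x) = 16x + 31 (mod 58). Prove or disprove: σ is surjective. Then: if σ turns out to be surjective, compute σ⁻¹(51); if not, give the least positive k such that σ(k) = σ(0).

29

Since gcd(16, 58) = 2, we have 16x ≡ 0 (mod 2) for all x, so σ(x) ≡ 1 (mod 2).
But 0 ≢ 1 (mod 2), so 0 ∈ ℤ/58ℤ has no preimage. So σ is not surjective.
Since σ is not surjective, we find the least positive k with σ(k) = σ(0): this means 16k ≡ 0 (mod 58), i.e. 58 ∣ 16k. Since gcd(16, 58) = 2, dividing through by 2 this holds exactly when 29 ∣ 8k, and as gcd(8, 29) = 1, exactly when 29 ∣ k.
The smallest positive such k is 29.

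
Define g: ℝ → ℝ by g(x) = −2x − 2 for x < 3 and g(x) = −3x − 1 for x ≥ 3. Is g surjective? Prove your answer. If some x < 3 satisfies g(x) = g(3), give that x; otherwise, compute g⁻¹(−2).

0

Both pieces are strictly decreasing (slopes −2 and −3), so each is injective on its own interval.
The left piece maps (−∞, 3) onto (−8, ∞); the right piece maps [3, ∞) onto (−∞, −10].
The union (−8, ∞) ∪ (−∞, −10] omits the interval between −8 and −10; in particular −8 has no preimage. So g is not surjective.
Because the two images are disjoint, no x < 3 has g(x) = g(3), so we compute g⁻¹(−2): −2 lies in (−8, ∞), so solve −2x − 2 = −2: x = (−2 + 2)/(−2) = 0.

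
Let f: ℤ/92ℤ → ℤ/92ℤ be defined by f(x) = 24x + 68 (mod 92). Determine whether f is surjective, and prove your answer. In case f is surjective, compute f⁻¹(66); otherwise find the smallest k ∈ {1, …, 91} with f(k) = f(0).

Since gcd(24, 92) = 4, we have 24x ≡ 0 (mod 4) for all x, so f(x) ≡ 0 (mod 4).
But 1 ≢ 0 (mod 4), so 1 ∈ ℤ/92ℤ has no preimage. So f is not surjective.
Since f is not surjective, we find the least positive k with f(k) = f(0): this means 24k ≡ 0 (mod 92), i.e. 92 ∣ 24k. Since gcd(24, 92) = 4, dividing through by 4 this holds exactly when 23 ∣ 6k, and as gcd(6, 23) = 1, exactly when 23 ∣ k.
The smallest positive such k is 23.

23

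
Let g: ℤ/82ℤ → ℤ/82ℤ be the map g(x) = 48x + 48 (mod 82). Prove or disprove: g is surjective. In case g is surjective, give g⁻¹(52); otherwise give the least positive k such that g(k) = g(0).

41

Recall that g is surjective if every y in the codomain equals g(x) for some x in the domain.
Since gcd(48, 82) = 2, we have 48x ≡ 0 (mod 2) for all x, so g(x) ≡ 0 (mod 2).
But 1 ≢ 0 (mod 2), so 1 ∈ ℤ/82ℤ has no preimage. So g is not surjective.
Since g is not surjective, we find the least positive k with g(k) = g(0): this means 48k ≡ 0 (mod 82), i.e. 82 ∣ 48k. Since gcd(48, 82) = 2, dividing through by 2 this holds exactly when 41 ∣ 24k, and as gcd(24, 41) = 1, exactly when 41 ∣ k.
The smallest positive such k is 41.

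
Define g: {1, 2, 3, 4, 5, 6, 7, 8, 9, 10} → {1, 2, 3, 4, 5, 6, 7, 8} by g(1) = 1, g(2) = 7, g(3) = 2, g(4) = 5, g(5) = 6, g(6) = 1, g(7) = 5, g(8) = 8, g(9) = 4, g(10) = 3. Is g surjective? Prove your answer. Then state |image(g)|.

8

Every element of the codomain has a preimage: 1 = g(1), 2 = g(3), 3 = g(10), 4 = g(9), 5 = g(4), 6 = g(5), 7 = g(2), 8 = g(8).
So g is surjective.
The image of g is {1, 2, 3, 4, 5, 6, 7, 8}, which has 8 elements.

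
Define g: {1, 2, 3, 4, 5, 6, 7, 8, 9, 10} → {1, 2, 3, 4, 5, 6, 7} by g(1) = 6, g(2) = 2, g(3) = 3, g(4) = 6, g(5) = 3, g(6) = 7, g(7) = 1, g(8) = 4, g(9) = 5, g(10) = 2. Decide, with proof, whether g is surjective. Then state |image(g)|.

Every element of the codomain has a preimage: 1 = g(7), 2 = g(2), 3 = g(3), 4 = g(8), 5 = g(9), 6 = g(1), 7 = g(6).
Hence g is surjective.
The image of g is {1, 2, 3, 4, 5, 6, 7}, which has 7 elements.

7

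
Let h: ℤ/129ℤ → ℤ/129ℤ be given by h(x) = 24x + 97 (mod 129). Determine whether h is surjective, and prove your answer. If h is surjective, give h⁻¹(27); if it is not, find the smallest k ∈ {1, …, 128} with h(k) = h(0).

Since gcd(24, 129) = 3, we have 24x ≡ 0 (mod 3) for all x, so h(x) ≡ 1 (mod 3).
But 0 ≢ 1 (mod 3), so 0 ∈ ℤ/129ℤ has no preimage. Therefore h is not surjective.
Since h is not surjective, we find the least positive k with h(k) = h(0): this means 24k ≡ 0 (mod 129), i.e. 129 ∣ 24k. Since gcd(24, 129) = 3, dividing through by 3 this holds exactly when 43 ∣ 8k, and as gcd(8, 43) = 1, exactly when 43 ∣ k.
The smallest positive such k is 43.

43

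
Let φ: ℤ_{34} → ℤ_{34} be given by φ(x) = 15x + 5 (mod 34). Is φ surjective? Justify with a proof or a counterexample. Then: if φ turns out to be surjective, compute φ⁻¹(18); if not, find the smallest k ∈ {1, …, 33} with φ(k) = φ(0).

19

Recall: surjectivity means every element of the codomain has a preimage under φ.
Since gcd(15, 34) = 1, 15 is invertible modulo 34. Euclid's algorithm: 34 = 2·15 + 4, 15 = 3·4 + 3, 4 = 1·3 + 1; back-substituting gives 1 = 25·15 − 11·34, so 15⁻¹ ≡ 25 (mod 34).
Then y ↦ 25(y − 5) is a two-sided inverse to φ, so every y ∈ ℤ_{34} has a preimage.
Therefore φ is surjective.
Since φ is surjective, we find φ⁻¹(18): we need 15x ≡ 18 − 5 ≡ 13 (mod 34). Using 15⁻¹ = 25: x ≡ 25·13 = 325 = 9·34 + 19, so x = 19.
Check: φ(19) = 15·19 + 5 = 290 = 8·34 + 18 ≡ 18 (mod 34).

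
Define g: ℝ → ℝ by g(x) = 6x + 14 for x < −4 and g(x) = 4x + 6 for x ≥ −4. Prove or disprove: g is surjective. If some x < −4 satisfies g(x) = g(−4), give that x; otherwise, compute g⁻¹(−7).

Both pieces are strictly increasing (slopes 6 and 4), so each is injective on its own interval.
The left piece maps (−∞, −4) onto (−∞, −10); the right piece maps [−4, ∞) onto [−10, ∞).
These images together cover ℝ, so g is surjective.
Because the two images are disjoint, no x < −4 has g(x) = g(−4), so we compute g⁻¹(−7): −7 lies in [−10, ∞), so solve 4x + 6 = −7: x = (−7 − 6)/4 = −13/4.

-13/4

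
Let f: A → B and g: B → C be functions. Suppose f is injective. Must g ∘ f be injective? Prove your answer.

not injective

No. Take A = B = C = {0, 1}, f = identity (injective), and g(x) = 0 for every x.
Then (g ∘ f)(0) = 0 = (g ∘ f)(1) with 0 ≠ 1, so g ∘ f is not injective.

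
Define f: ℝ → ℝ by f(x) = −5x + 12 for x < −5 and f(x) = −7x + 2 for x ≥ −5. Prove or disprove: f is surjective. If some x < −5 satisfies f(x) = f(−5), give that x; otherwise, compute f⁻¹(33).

Both pieces are strictly decreasing (slopes −5 and −7), so each is injective on its own interval.
The left piece maps (−∞, −5) onto (37, ∞); the right piece maps [−5, ∞) onto (−∞, 37].
These images together cover ℝ, so f is surjective.
Because the two images are disjoint, no x < −5 has f(x) = f(−5), so we compute f⁻¹(33): 33 lies in (−∞, 37], so solve −7x + 2 = 33: x = (33 − 2)/(−7) = −31/7.

-31/7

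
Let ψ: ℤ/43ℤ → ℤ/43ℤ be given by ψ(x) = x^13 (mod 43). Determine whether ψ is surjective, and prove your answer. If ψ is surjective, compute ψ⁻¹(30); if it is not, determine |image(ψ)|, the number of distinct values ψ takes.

26

Since 43 is prime, the nonzero elements of ℤ/43ℤ form a cyclic group of order 42.
As gcd(13, 42) = 1, raising to the 13th power is a bijection on this group: if u^13 ≡ v^13 then (uv^{−1})^13 = 1, and the only element of order dividing gcd(13, 42) = 1 is 1, so u = v.
With ψ(0) = 0 this makes ψ injective on all of ℤ/43ℤ, hence bijective (finite equal-size domain and codomain). In particular ψ is surjective.
Since ψ is surjective, we find the preimage of 30. The inverse of x ↦ x^13 on (ℤ/43ℤ)^× is x ↦ x^13, because 13·13 = 169 = 4·42 + 1 ≡ 1 (mod 42) and x^{42} = 1 for x ≠ 0 (Fermat). So ψ⁻¹(30) = 30^13 mod 43.
Repeated squaring mod 43: 30^1 ≡ 30, 30^2 ≡ 30² = 900 ≡ 40, 30^4 ≡ 40² = 1600 ≡ 9, 30^8 ≡ 9² = 81 ≡ 38. Since 13 = 8 + 4 + 1, 30^13 ≡ 38·9·30: 38·9 = 342 ≡ 41, then 41·30 = 1230 ≡ 26. So 30^13 ≡ 26 (mod 43).
Hence ψ⁻¹(30) = 26.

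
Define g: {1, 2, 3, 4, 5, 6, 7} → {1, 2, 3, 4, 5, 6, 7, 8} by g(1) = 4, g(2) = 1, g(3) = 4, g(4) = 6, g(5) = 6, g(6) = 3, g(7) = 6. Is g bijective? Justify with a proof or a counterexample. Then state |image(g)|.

4

g(1) = 4 = g(3) with 1 ≠ 3, so g is not injective, hence not bijective.
The image of g is {1, 3, 4, 6}, which has 4 elements.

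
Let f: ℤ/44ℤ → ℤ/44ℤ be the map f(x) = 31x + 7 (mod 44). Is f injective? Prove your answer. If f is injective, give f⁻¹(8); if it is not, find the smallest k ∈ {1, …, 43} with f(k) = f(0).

If f(s) = f(t), then 31s ≡ 31t (mod 44). Because gcd(31, 44) = 1, we may cancel 31 to get s ≡ t (mod 44).
Therefore f is injective.
We now compute 31⁻¹ mod 44 explicitly. Euclid's algorithm: 44 = 1·31 + 13, 31 = 2·13 + 5, 13 = 2·5 + 3, 5 = 1·3 + 2, 3 = 1·2 + 1; back-substituting gives 1 = 27·31 − 19·44, so 31⁻¹ ≡ 27 (mod 44).
Since f is injective, we find f⁻¹(8): we need 31x ≡ 8 − 7 ≡ 1 (mod 44). Using 31⁻¹ = 27: x ≡ 27·1 = 27, so x = 27.
Check: f(27) = 31·27 + 7 = 844 = 19·44 + 8 ≡ 8 (mod 44).

27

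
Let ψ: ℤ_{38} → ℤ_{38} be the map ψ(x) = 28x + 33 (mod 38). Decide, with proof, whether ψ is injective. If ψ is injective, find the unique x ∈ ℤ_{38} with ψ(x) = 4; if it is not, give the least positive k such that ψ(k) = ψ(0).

19

We have gcd(28, 38) = 2 > 1. Taking s = 0 and t = 19: ψ(0) = 33 and ψ(19) = 28·19 + 33 = 565 ≡ 33 (mod 38).
So ψ(0) = ψ(19) while 0 ≠ 19, so ψ is not injective.
Since ψ is not injective, we find the least positive k with ψ(k) = ψ(0): this means 28k ≡ 0 (mod 38), i.e. 38 ∣ 28k. Since gcd(28, 38) = 2, dividing through by 2 this holds exactly when 19 ∣ 14k, and as gcd(14, 19) = 1, exactly when 19 ∣ k.
The smallest positive such k is 19.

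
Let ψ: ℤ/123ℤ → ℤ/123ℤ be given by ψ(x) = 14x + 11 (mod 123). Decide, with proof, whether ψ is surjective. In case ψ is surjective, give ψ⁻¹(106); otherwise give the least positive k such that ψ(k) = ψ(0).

121

Recall: surjectivity means every element of the codomain has a preimage under ψ.
Since gcd(14, 123) = 1, 14 is invertible modulo 123. Euclid's algorithm: 123 = 8·14 + 11, 14 = 1·11 + 3, 11 = 3·3 + 2, 3 = 1·2 + 1; back-substituting gives 1 = 44·14 − 5·123, so 14⁻¹ ≡ 44 (mod 123).
Then y ↦ 44(y − 11) is a two-sided inverse to ψ, so every y ∈ ℤ/123ℤ has a preimage.
Thus ψ is surjective.
Since ψ is surjective, we compute ψ⁻¹(106): solve 14x + 11 ≡ 106 (mod 123), i.e. 14x ≡ 95 (mod 123).
Multiplying by 14⁻¹ = 44 gives x ≡ 44·95 = 4180 = 33·123 + 121 ≡ 121 (mod 123).
Check: ψ(121) = 14·121 + 11 = 1705 = 13·123 + 106 ≡ 106 (mod 123).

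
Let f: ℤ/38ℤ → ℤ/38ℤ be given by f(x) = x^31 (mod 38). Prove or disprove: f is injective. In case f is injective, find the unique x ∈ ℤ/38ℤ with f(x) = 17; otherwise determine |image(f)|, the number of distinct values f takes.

5

Computing x^31 mod 38 for each x (by repeated squaring, reducing mod 38 at every step), the values f(0), f(1), …, f(37) are: 0, 1, 22, 33, 28, 17, 4, 7, 8, 25, 32, 11, 12, 15, 2, 29, 24, 35, 18, 19, 20, 3, 14, 9, 36, 23, 26, 27, 6, 13, 30, 31, 34, 21, 10, 5, 16, 37.
Every element of ℤ/38ℤ appears exactly once in this list, so f is a bijection, and in particular injective.
Since f is injective, we read off the preimage of 17 from the same table: f(5) = 17, so f⁻¹(17) = 5.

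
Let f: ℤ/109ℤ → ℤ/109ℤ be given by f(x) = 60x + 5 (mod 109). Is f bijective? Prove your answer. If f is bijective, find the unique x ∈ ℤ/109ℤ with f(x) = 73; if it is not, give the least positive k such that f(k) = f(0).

52

If f(a) = f(b), then 60a ≡ 60b (mod 109). Because gcd(60, 109) = 1, we may cancel 60 to get a ≡ b (mod 109).
We now compute 60⁻¹ mod 109 explicitly. Euclid's algorithm: 109 = 1·60 + 49, 60 = 1·49 + 11, 49 = 4·11 + 5, 11 = 2·5 + 1; back-substituting gives 1 = 20·60 − 11·109, so 60⁻¹ ≡ 20 (mod 109).
Then y ↦ 20(y − 5) is a two-sided inverse to f, so every y ∈ ℤ/109ℤ has a preimage.
Hence f is bijective.
Since f is bijective, we compute f⁻¹(73): solve 60x + 5 ≡ 73 (mod 109), i.e. 60x ≡ 68 (mod 109).
Multiplying by 60⁻¹ = 20 gives x ≡ 20·68 = 1360 = 12·109 + 52 ≡ 52 (mod 109).
Check: f(52) = 60·52 + 5 = 3125 = 28·109 + 73 ≡ 73 (mod 109).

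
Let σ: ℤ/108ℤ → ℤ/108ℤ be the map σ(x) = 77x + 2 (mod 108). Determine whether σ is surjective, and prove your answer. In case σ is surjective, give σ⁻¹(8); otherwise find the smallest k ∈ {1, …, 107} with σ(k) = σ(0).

66

Since gcd(77, 108) = 1, 77 is invertible modulo 108. Euclid's algorithm: 108 = 1·77 + 31, 77 = 2·31 + 15, 31 = 2·15 + 1; back-substituting gives 1 = 101·77 − 72·108, so 77⁻¹ ≡ 101 (mod 108).
For any y ∈ ℤ/108ℤ, x = 101(y − 2) mod 108 satisfies σ(x) = 77·101(y − 2) + 2 ≡ y (since 77·101 ≡ 1 mod 108). So every y has a preimage.
Hence σ is surjective.
Since σ is surjective, we find σ⁻¹(8): we need 77x ≡ 8 − 2 ≡ 6 (mod 108). Using 77⁻¹ = 101: x ≡ 101·6 = 606 = 5·108 + 66, so x = 66.
Check: σ(66) = 77·66 + 2 = 5084 = 47·108 + 8 ≡ 8 (mod 108).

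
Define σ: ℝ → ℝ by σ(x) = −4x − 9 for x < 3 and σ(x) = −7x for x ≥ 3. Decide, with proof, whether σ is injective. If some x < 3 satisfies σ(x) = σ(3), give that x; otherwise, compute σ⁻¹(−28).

4

Both pieces are strictly decreasing (slopes −4 and −7), so each is injective on its own interval.
The left piece maps (−∞, 3) onto (−21, ∞); the right piece maps [3, ∞) onto (−∞, −21].
These images are disjoint, so no value is attained by both pieces. Therefore σ is injective.
Because the two images are disjoint, no x < 3 has σ(x) = σ(3), so we compute σ⁻¹(−28): −28 lies in (−∞, −21], so solve −7x = −28: x = (−28 − 0)/(−7) = 4.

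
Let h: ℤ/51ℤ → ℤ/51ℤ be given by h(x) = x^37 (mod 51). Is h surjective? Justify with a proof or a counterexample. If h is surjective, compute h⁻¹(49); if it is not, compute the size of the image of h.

Computing x^37 mod 51 for each x (by repeated squaring, reducing mod 51 at every step), the values h(0), h(1), …, h(50) are: 0, 1, 32, 39, 4, 14, 24, 28, 26, 42, 40, 44, 3, 13, 29, 36, 16, 17, 18, 49, 5, 21, 31, 41, 45, 43, 8, 6, 10, 20, 30, 46, 2, 33, 34, 35, 15, 22, 38, 48, 7, 11, 9, 25, 23, 27, 37, 47, 12, 19, 50.
Every element of ℤ/51ℤ appears exactly once in this list, so h is a bijection, and in particular surjective.
Since h is surjective, we read off the preimage of 49 from the same table: h(19) = 49, so h⁻¹(49) = 19.

19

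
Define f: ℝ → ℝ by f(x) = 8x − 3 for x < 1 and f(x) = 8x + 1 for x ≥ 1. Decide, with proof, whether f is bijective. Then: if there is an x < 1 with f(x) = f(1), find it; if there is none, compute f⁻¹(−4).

-1/8

Both pieces are strictly increasing (slopes 8 and 8), so each is injective on its own interval.
The left piece maps (−∞, 1) onto (−∞, 5); the right piece maps [1, ∞) onto [9, ∞).
The images leave a gap (5 has no preimage), so f is not surjective, hence not bijective.
Because the two images are disjoint, no x < 1 has f(x) = f(1), so we compute f⁻¹(−4): −4 lies in (−∞, 5), so solve 8x − 3 = −4: x = (−4 + 3)/8 = −1/8.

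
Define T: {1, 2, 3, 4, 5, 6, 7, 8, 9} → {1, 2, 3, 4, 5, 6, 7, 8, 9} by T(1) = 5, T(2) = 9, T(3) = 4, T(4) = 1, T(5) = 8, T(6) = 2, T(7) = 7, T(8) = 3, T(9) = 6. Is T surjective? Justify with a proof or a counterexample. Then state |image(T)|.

9

Every element of the codomain has a preimage: 1 = T(4), 2 = T(6), 3 = T(8), 4 = T(3), 5 = T(1), 6 = T(9), 7 = T(7), 8 = T(5), 9 = T(2).
Hence T is surjective.
The image of T is {1, 2, 3, 4, 5, 6, 7, 8, 9}, which has 9 elements.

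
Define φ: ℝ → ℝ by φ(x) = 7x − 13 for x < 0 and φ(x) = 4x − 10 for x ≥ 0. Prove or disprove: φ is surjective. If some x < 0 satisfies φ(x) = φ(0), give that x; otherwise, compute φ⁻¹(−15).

-2/7

Both pieces are strictly increasing (slopes 7 and 4), so each is injective on its own interval.
The left piece maps (−∞, 0) onto (−∞, −13); the right piece maps [0, ∞) onto [−10, ∞).
The union (−∞, −13) ∪ [−10, ∞) omits the interval between −13 and −10; in particular −13 has no preimage. So φ is not surjective.
Because the two images are disjoint, no x < 0 has φ(x) = φ(0), so we compute φ⁻¹(−15): −15 lies in (−∞, −13), so solve 7x − 13 = −15: x = (−15 + 13)/7 = −2/7.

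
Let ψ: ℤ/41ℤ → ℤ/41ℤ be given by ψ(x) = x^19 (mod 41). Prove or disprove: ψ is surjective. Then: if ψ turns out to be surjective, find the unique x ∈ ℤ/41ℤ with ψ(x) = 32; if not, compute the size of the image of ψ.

9

Since 41 is prime, the nonzero elements of ℤ/41ℤ form a cyclic group of order 40.
As gcd(19, 40) = 1, raising to the 19th power is a bijection on this group: if s^19 ≡ t^19 then (st^{−1})^19 = 1, and the only element of order dividing gcd(19, 40) = 1 is 1, so s = t.
With ψ(0) = 0 this makes ψ injective on all of ℤ/41ℤ, hence bijective (finite equal-size domain and codomain). In particular ψ is surjective.
Since ψ is surjective, we find the preimage of 32. The inverse of x ↦ x^19 on (ℤ/41ℤ)^× is x ↦ x^19, because 19·19 = 361 = 9·40 + 1 ≡ 1 (mod 40) and x^{40} = 1 for x ≠ 0 (Fermat). So ψ⁻¹(32) = 32^19 mod 41.
Repeated squaring mod 41: 32^1 ≡ 32, 32^2 ≡ 32² = 1024 ≡ 40, 32^4 ≡ 40² = 1600 ≡ 1, 32^8 ≡ 1² = 1, 32^16 ≡ 1² = 1. Since 19 = 16 + 2 + 1, 32^19 ≡ 1·40·32: 1·40 = 40, then 40·32 = 1280 ≡ 9. So 32^19 ≡ 9 (mod 41).
Hence ψ⁻¹(32) = 9.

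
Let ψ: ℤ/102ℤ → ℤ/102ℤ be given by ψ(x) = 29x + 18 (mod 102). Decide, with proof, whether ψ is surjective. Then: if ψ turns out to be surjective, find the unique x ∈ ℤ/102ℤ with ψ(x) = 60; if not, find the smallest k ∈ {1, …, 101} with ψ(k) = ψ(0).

Since gcd(29, 102) = 1, 29 is invertible modulo 102. Euclid's algorithm: 102 = 3·29 + 15, 29 = 1·15 + 14, 15 = 1·14 + 1; back-substituting gives 1 = 95·29 − 27·102, so 29⁻¹ ≡ 95 (mod 102).
Then y ↦ 95(y − 18) is a two-sided inverse to ψ, so every y ∈ ℤ/102ℤ has a preimage.
So ψ is surjective.
Since ψ is surjective, we find ψ⁻¹(60): we need 29x ≡ 60 − 18 ≡ 42 (mod 102). Using 29⁻¹ = 95: x ≡ 95·42 = 3990 = 39·102 + 12, so x = 12.
Check: ψ(12) = 29·12 + 18 = 366 = 3·102 + 60 ≡ 60 (mod 102).

12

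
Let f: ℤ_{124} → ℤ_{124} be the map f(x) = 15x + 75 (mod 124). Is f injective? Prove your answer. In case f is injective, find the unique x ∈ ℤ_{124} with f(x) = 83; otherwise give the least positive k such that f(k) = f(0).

Recall: f is injective when f(x_1) = f(x_2) forces x_1 = x_2.
If f(x_1) = f(x_2), then 15x_1 ≡ 15x_2 (mod 124). Because gcd(15, 124) = 1, we may cancel 15 to get x_1 ≡ x_2 (mod 124).
Therefore f is injective.
We now compute 15⁻¹ mod 124 explicitly. Euclid's algorithm: 124 = 8·15 + 4, 15 = 3·4 + 3, 4 = 1·3 + 1; back-substituting gives 1 = 91·15 − 11·124, so 15⁻¹ ≡ 91 (mod 124).
Since f is injective, we compute f⁻¹(83): solve 15x + 75 ≡ 83 (mod 124), i.e. 15x ≡ 8 (mod 124).
Multiplying by 15⁻¹ = 91 gives x ≡ 91·8 = 728 = 5·124 + 108 ≡ 108 (mod 124).
Check: f(108) = 15·108 + 75 = 1695 = 13·124 + 83 ≡ 83 (mod 124).

108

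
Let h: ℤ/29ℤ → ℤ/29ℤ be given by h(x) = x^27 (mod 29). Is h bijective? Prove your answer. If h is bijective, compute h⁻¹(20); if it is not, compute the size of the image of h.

16

Since 29 is prime, the nonzero elements of ℤ/29ℤ form a cyclic group of order 28.
As gcd(27, 28) = 1, raising to the 27th power is a bijection on this group: if u^27 ≡ v^27 then (uv^{−1})^27 = 1, and the only element of order dividing gcd(27, 28) = 1 is 1, so u = v.
With h(0) = 0 this makes h injective on all of ℤ/29ℤ, hence bijective (finite equal-size domain and codomain). In particular h is bijective.
Since h is bijective, we find the preimage of 20. The inverse of x ↦ x^27 on (ℤ/29ℤ)^× is x ↦ x^27, because 27·27 = 729 = 26·28 + 1 ≡ 1 (mod 28) and x^{28} = 1 for x ≠ 0 (Fermat). So h⁻¹(20) = 20^27 mod 29.
Repeated squaring mod 29: 20^1 ≡ 20, 20^2 ≡ 20² = 400 ≡ 23, 20^4 ≡ 23² = 529 ≡ 7, 20^8 ≡ 7² = 49 ≡ 20, 20^16 ≡ 20² = 400 ≡ 23. Since 27 = 16 + 8 + 2 + 1, 20^27 ≡ 23·20·23·20: 23·20 = 460 ≡ 25, then 25·23 = 575 ≡ 24, then 24·20 = 480 ≡ 16. So 20^27 ≡ 16 (mod 29).
Hence h⁻¹(20) = 16.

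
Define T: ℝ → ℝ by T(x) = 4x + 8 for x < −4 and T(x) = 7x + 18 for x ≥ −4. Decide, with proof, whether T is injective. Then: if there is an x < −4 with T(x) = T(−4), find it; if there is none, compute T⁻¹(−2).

Both pieces are strictly increasing (slopes 4 and 7), so each is injective on its own interval.
The left piece maps (−∞, −4) onto (−∞, −8); the right piece maps [−4, ∞) onto [−10, ∞).
These images overlap. In particular T(−4) = −10 (right piece), and solving 4x + 8 = −10 on the left piece gives x = −9/2 < −4.
So T(−9/2) = T(−4) with −9/2 ≠ −4, and T is not injective. This x = −9/2 is the requested value below −4.

-9/2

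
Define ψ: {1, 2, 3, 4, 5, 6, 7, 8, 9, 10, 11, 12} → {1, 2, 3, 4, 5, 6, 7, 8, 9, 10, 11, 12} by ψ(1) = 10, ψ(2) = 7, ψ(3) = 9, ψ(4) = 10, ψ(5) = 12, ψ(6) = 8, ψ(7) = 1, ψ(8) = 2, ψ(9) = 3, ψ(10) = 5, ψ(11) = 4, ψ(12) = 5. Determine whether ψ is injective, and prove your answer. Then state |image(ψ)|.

10

ψ(1) = 10 = ψ(4) with 1 ≠ 4, so ψ is not injective.
The image of ψ is {1, 2, 3, 4, 5, 7, 8, 9, 10, 12}, which has 10 elements.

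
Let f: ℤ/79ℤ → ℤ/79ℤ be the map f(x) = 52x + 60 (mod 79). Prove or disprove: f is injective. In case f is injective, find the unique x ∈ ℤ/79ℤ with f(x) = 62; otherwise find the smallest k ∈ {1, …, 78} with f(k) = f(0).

Suppose f(u) = f(v) in ℤ/79ℤ. Then 52u + 60 ≡ 52v + 60 (mod 79), thus 52(u − v) ≡ 0 (mod 79).
Since gcd(52, 79) = 1, 52 is invertible modulo 79, thus u − v ≡ 0 (mod 79), i.e. u = v.
Hence f is injective.
We now compute 52⁻¹ mod 79 explicitly. Euclid's algorithm: 79 = 1·52 + 27, 52 = 1·27 + 25, 27 = 1·25 + 2, 25 = 12·2 + 1; back-substituting gives 1 = 38·52 − 25·79, so 52⁻¹ ≡ 38 (mod 79).
Since f is injective, we find f⁻¹(62): we need 52x ≡ 62 − 60 ≡ 2 (mod 79). Using 52⁻¹ = 38: x ≡ 38·2 = 76, so x = 76.
Check: f(76) = 52·76 + 60 = 4012 = 50·79 + 62 ≡ 62 (mod 79).

76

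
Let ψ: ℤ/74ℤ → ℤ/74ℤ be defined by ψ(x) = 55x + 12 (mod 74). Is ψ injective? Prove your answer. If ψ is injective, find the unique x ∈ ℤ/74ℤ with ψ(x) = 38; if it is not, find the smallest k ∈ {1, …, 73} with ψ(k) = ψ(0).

22

By definition, injectivity means: for all x_1, x_2 in the domain, ψ(x_1) = ψ(x_2) implies x_1 = x_2.
If ψ(x_1) = ψ(x_2), then 55x_1 ≡ 55x_2 (mod 74). Because gcd(55, 74) = 1, we may cancel 55 to get x_1 ≡ x_2 (mod 74).
Hence ψ is injective.
We now compute 55⁻¹ mod 74 explicitly. Euclid's algorithm: 74 = 1·55 + 19, 55 = 2·19 + 17, 19 = 1·17 + 2, 17 = 8·2 + 1; back-substituting gives 1 = 35·55 − 26·74, so 55⁻¹ ≡ 35 (mod 74).
Since ψ is injective, we find ψ⁻¹(38): we need 55x ≡ 38 − 12 ≡ 26 (mod 74). Using 55⁻¹ = 35: x ≡ 35·26 = 910 = 12·74 + 22, so x = 22.
Check: ψ(22) = 55·22 + 12 = 1222 = 16·74 + 38 ≡ 38 (mod 74).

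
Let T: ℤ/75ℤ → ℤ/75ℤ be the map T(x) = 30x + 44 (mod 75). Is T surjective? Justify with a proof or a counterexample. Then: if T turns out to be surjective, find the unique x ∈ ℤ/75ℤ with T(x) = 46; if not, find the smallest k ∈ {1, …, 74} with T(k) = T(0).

5

By definition, surjectivity means every element of the codomain has a preimage under T.
Since gcd(30, 75) = 15, we have 30x ≡ 0 (mod 15) for all x, so T(x) ≡ 14 (mod 15).
But 0 ≢ 14 (mod 15), so 0 ∈ ℤ/75ℤ has no preimage. Therefore T is not surjective.
Since T is not surjective, we find the least positive k with T(k) = T(0): this means 30k ≡ 0 (mod 75), i.e. 75 ∣ 30k. Since gcd(30, 75) = 15, dividing through by 15 this holds exactly when 5 ∣ 2k, and as gcd(2, 5) = 1, exactly when 5 ∣ k.
The smallest positive such k is 5.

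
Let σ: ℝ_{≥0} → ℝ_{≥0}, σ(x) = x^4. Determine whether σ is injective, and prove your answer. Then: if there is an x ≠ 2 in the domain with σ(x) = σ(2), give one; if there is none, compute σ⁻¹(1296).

On ℝ_{≥0}, x ↦ x^4 is strictly increasing, so σ(u) = σ(v) forces u = v. Thus σ is injective.
Since x ↦ x^4 is strictly increasing on ℝ_{≥0}, it is injective there, so no x ≠ 2 in the domain has σ(x) = σ(2). We therefore compute σ⁻¹(1296) = 1296^{1/4} = 6 (indeed 6^4 = 1296).

6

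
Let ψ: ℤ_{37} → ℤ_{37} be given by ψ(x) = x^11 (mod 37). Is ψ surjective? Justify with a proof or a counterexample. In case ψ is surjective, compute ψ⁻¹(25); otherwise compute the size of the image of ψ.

Since 37 is prime, the nonzero elements of ℤ_{37} form a cyclic group of order 36.
As gcd(11, 36) = 1, raising to the 11th power is a bijection on this group: if u^11 ≡ v^11 then (uv^{−1})^11 = 1, and the only element of order dividing gcd(11, 36) = 1 is 1, so u = v.
With ψ(0) = 0 this makes ψ injective on all of ℤ_{37}, hence bijective (finite equal-size domain and codomain). In particular ψ is surjective.
Since ψ is surjective, we find the preimage of 25. The inverse of x ↦ x^11 on (ℤ_{37})^× is x ↦ x^23, because 11·23 = 253 = 7·36 + 1 ≡ 1 (mod 36) and x^{36} = 1 for x ≠ 0 (Fermat). So ψ⁻¹(25) = 25^23 mod 37.
Repeated squaring mod 37: 25^1 ≡ 25, 25^2 ≡ 25² = 625 ≡ 33, 25^4 ≡ 33² = 1089 ≡ 16, 25^8 ≡ 16² = 256 ≡ 34, 25^16 ≡ 34² = 1156 ≡ 9. Since 23 = 16 + 4 + 2 + 1, 25^23 ≡ 9·16·33·25: 9·16 = 144 ≡ 33, then 33·33 = 1089 ≡ 16, then 16·25 = 400 ≡ 30. So 25^23 ≡ 30 (mod 37).
Hence ψ⁻¹(25) = 30.

30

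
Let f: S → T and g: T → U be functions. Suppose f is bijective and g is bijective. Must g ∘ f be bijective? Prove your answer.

bijective

Injectivity: if g(f(a)) = g(f(b)) then f(a) = f(b) (g injective) so a = b (f injective).
Surjectivity: for c ∈ U pick b with g(b) = c, then a with f(a) = b; then (g ∘ f)(a) = c.
Therefore g ∘ f is bijective.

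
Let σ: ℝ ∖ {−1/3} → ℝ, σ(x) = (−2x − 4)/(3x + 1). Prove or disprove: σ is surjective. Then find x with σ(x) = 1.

-1

If σ(x) = −2/3, cross-multiplying gives 3(−2x − 4) = −2(3x + 1), which simplifies to −12 = −2 — false.  So −2/3 has no preimage and σ is not surjective.
Solving σ(x) = 1: cross-multiplying gives −2x − 4 = 1(3x + 1), which rearranges to −5x = 5, so x = −1.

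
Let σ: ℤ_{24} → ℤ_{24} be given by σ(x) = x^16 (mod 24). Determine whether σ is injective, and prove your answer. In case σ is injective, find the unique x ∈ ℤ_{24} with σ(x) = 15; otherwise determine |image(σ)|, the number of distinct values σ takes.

σ(2): Repeated squaring mod 24: 2^1 ≡ 2, 2^2 ≡ 2² = 4, 2^4 ≡ 4² = 16, 2^8 ≡ 16² = 256 ≡ 16, 2^16 ≡ 16² = 256 ≡ 16. So 2^16 ≡ 16 (mod 24).
σ(4): Repeated squaring mod 24: 4^1 ≡ 4, 4^2 ≡ 4² = 16, 4^4 ≡ 16² = 256 ≡ 16, 4^8 ≡ 16² = 256 ≡ 16, 4^16 ≡ 16² = 256 ≡ 16. So 4^16 ≡ 16 (mod 24).
So σ(2) = σ(4) = 16 while 2 ≠ 4, so σ is not injective.
Since σ is not injective, we determine |image(σ)|. Computing x^16 mod 24 for each x (by repeated squaring, reducing mod 24 at every step), the values σ(0), σ(1), …, σ(23) are: 0, 1, 16, 9, 16, 1, 0, 1, 16, 9, 16, 1, 0, 1, 16, 9, 16, 1, 0, 1, 16, 9, 16, 1.
The distinct values are {0, 1, 9, 16}; there are 4 of them.

4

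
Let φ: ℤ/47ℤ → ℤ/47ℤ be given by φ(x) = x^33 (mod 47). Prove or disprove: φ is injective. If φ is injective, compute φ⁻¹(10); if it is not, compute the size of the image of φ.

Since 47 is prime, the nonzero elements of ℤ/47ℤ form a cyclic group of order 46.
As gcd(33, 46) = 1, raising to the 33rd power is a bijection on this group: if a^33 ≡ b^33 then (ab^{−1})^33 = 1, and the only element of order dividing gcd(33, 46) = 1 is 1, so a = b.
With φ(0) = 0 this makes φ injective on all of ℤ/47ℤ, hence bijective (finite equal-size domain and codomain). In particular φ is injective.
Since φ is injective, we find the preimage of 10. The inverse of x ↦ x^33 on (ℤ/47ℤ)^× is x ↦ x^7, because 33·7 = 231 = 5·46 + 1 ≡ 1 (mod 46) and x^{46} = 1 for x ≠ 0 (Fermat). So φ⁻¹(10) = 10^7 mod 47.
Repeated squaring mod 47: 10^1 ≡ 10, 10^2 ≡ 10² = 100 ≡ 6, 10^4 ≡ 6² = 36. Since 7 = 4 + 2 + 1, 10^7 ≡ 36·6·10: 36·6 = 216 ≡ 28, then 28·10 = 280 ≡ 45. So 10^7 ≡ 45 (mod 47).
Hence φ⁻¹(10) = 45.

45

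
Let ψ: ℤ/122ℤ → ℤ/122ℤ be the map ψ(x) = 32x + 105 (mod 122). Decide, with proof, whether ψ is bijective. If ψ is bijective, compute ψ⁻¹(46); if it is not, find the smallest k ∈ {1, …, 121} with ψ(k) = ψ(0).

Recall that ψ is injective when ψ(s) = ψ(t) forces s = t.
We have gcd(32, 122) = 2 > 1. Taking s = 0 and t = 61: ψ(0) = 105 and ψ(61) = 32·61 + 105 = 2057 ≡ 105 (mod 122).
So ψ(0) = ψ(61) while 0 ≠ 61, thus ψ is not injective, hence not bijective.
Since ψ is not bijective, we find the least positive k with ψ(k) = ψ(0): this means 32k ≡ 0 (mod 122), i.e. 122 ∣ 32k. Since gcd(32, 122) = 2, dividing through by 2 this holds exactly when 61 ∣ 16k, and as gcd(16, 61) = 1, exactly when 61 ∣ k.
The smallest positive such k is 61.

61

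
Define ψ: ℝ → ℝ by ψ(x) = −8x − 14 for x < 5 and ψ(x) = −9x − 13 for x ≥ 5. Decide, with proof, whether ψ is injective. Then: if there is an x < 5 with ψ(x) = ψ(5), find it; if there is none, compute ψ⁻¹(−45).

31/8

Both pieces are strictly decreasing (slopes −8 and −9), so each is injective on its own interval.
The left piece maps (−∞, 5) onto (−54, ∞); the right piece maps [5, ∞) onto (−∞, −58].
These images are disjoint, so no value is attained by both pieces. Therefore ψ is injective.
Because the two images are disjoint, no x < 5 has ψ(x) = ψ(5), so we compute ψ⁻¹(−45): −45 lies in (−54, ∞), so solve −8x − 14 = −45: x = (−45 + 14)/(−8) = 31/8.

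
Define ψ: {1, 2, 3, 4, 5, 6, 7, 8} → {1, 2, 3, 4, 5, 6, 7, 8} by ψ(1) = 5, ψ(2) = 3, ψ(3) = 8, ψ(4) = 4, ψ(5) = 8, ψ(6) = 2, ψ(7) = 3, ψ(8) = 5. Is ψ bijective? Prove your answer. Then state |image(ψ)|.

5

ψ(3) = 8 = ψ(5) with 3 ≠ 5, so ψ is not injective, hence not bijective.
The image of ψ is {2, 3, 4, 5, 8}, which has 5 elements.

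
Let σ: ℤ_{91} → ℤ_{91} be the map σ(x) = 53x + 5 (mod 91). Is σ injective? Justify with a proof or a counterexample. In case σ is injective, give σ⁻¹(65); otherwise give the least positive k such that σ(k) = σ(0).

If σ(x_1) = σ(x_2), then 53x_1 ≡ 53x_2 (mod 91). Because gcd(53, 91) = 1, we may cancel 53 to get x_1 ≡ x_2 (mod 91).
So σ is injective.
We now compute 53⁻¹ mod 91 explicitly. Euclid's algorithm: 91 = 1·53 + 38, 53 = 1·38 + 15, 38 = 2·15 + 8, 15 = 1·8 + 7, 8 = 1·7 + 1; back-substituting gives 1 = 79·53 − 46·91, so 53⁻¹ ≡ 79 (mod 91).
Since σ is injective, we find σ⁻¹(65): we need 53x ≡ 65 − 5 ≡ 60 (mod 91). Using 53⁻¹ = 79: x ≡ 79·60 = 4740 = 52·91 + 8, so x = 8.
Check: σ(8) = 53·8 + 5 = 429 = 4·91 + 65 ≡ 65 (mod 91).

8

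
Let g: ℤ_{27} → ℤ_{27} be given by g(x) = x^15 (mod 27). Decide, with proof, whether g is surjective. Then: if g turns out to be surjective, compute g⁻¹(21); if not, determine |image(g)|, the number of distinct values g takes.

g(0) = 0^15 = 0.
g(3): Repeated squaring mod 27: 3^1 ≡ 3, 3^2 ≡ 3² = 9, 3^4 ≡ 9² = 81 ≡ 0, 3^8 ≡ 0² = 0. Since 15 = 8 + 4 + 2 + 1, 3^15 ≡ 0·0·9·3: 0·0 = 0, then 0·9 = 0, then 0·3 = 0. So 3^15 ≡ 0 (mod 27).
So g(0) = g(3) = 0 while 0 ≠ 3, therefore g is not injective.
A non-injective map from the 27-element set ℤ_{27} to itself takes at most 26 distinct values, so it cannot be surjective. Thus g is not surjective.
Since g is not surjective, we determine |image(g)|. Computing x^15 mod 27 for each x (by repeated squaring, reducing mod 27 at every step), the values g(0), g(1), …, g(26) are: 0, 1, 17, 0, 19, 8, 0, 10, 26, 0, 1, 17, 0, 19, 8, 0, 10, 26, 0, 1, 17, 0, 19, 8, 0, 10, 26.
The distinct values are {0, 1, 8, 10, 17, 19, 26}; there are 7 of them.

7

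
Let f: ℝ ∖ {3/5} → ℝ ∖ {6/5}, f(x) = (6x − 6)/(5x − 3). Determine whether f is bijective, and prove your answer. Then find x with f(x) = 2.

Suppose f(s) = f(t). Cross-multiplying: (6s − 6)(5t − 3) = (6t − 6)(5s − 3).
Expanding both sides and cancelling the symmetric terms leaves 12·(s − t) = 0. Since 12 ≠ 0, s = t. Hence f is injective.
For any y ≠ 6/5, solving y(5x − 3) = 6x − 6 for x gives a well-defined x ≠ 3/5. So f is surjective.
Therefore f is bijective.
Solving f(x) = 2: cross-multiplying gives 6x − 6 = 2(5x − 3), which rearranges to −4x = 0, so x = 0.

0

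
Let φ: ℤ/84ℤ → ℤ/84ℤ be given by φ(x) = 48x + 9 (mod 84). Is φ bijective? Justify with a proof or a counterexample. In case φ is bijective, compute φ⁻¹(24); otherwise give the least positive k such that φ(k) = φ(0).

7

By definition, injectivity means: for all a, b in the domain, φ(a) = φ(b) implies a = b.
We have gcd(48, 84) = 12 > 1. Taking a = 0 and b = 7: φ(0) = 9 and φ(7) = 48·7 + 9 = 345 ≡ 9 (mod 84).
So φ(0) = φ(7) while 0 ≠ 7, therefore φ is not injective, hence not bijective.
Since φ is not bijective, we find the least positive k with φ(k) = φ(0): this means 48k ≡ 0 (mod 84), i.e. 84 ∣ 48k. Since gcd(48, 84) = 12, dividing through by 12 this holds exactly when 7 ∣ 4k, and as gcd(4, 7) = 1, exactly when 7 ∣ k.
The smallest positive such k is 7.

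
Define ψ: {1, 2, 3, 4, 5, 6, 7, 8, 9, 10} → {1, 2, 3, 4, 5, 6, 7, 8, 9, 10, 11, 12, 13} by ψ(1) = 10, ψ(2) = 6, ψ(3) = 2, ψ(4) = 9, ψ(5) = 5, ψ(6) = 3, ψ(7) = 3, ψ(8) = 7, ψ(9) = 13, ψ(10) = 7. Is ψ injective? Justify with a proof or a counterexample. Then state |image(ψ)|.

ψ(6) = 3 = ψ(7) with 6 ≠ 7, so ψ is not injective.
The image of ψ is {2, 3, 5, 6, 7, 9, 10, 13}, which has 8 elements.

8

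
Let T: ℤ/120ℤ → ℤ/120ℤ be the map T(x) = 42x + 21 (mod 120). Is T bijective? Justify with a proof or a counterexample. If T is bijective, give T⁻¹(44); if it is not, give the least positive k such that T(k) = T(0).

20

Recall that T is injective when T(x_1) = T(x_2) forces x_1 = x_2.
We have gcd(42, 120) = 6 > 1. Taking x_1 = 0 and x_2 = 20: T(0) = 21 and T(20) = 42·20 + 21 = 861 ≡ 21 (mod 120).
So T(0) = T(20) while 0 ≠ 20, therefore T is not injective, hence not bijective.
Since T is not bijective, we find the least positive k with T(k) = T(0): this means 42k ≡ 0 (mod 120), i.e. 120 ∣ 42k. Since gcd(42, 120) = 6, dividing through by 6 this holds exactly when 20 ∣ 7k, and as gcd(7, 20) = 1, exactly when 20 ∣ k.
The smallest positive such k is 20.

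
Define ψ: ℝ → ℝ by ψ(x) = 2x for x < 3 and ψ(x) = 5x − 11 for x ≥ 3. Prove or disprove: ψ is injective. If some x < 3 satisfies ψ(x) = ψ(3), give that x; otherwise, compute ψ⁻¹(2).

2

Both pieces are strictly increasing (slopes 2 and 5), so each is injective on its own interval.
The left piece maps (−∞, 3) onto (−∞, 6); the right piece maps [3, ∞) onto [4, ∞).
These images overlap. In particular ψ(3) = 4 (right piece), and solving 2x = 4 on the left piece gives x = 2 < 3.
So ψ(2) = ψ(3) with 2 ≠ 3, and ψ is not injective. This x = 2 is the requested value below 3.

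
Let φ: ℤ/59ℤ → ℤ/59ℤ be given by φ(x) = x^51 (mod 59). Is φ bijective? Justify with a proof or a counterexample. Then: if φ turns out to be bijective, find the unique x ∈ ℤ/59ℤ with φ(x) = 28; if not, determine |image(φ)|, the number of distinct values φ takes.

Since 59 is prime, the nonzero elements of ℤ/59ℤ form a cyclic group of order 58.
As gcd(51, 58) = 1, raising to the 51st power is a bijection on this group: if u^51 ≡ v^51 then (uv^{−1})^51 = 1, and the only element of order dividing gcd(51, 58) = 1 is 1, so u = v.
With φ(0) = 0 this makes φ injective on all of ℤ/59ℤ, hence bijective (finite equal-size domain and codomain). In particular φ is bijective.
Since φ is bijective, we find the preimage of 28. The inverse of x ↦ x^51 on (ℤ/59ℤ)^× is x ↦ x^33, because 51·33 = 1683 = 29·58 + 1 ≡ 1 (mod 58) and x^{58} = 1 for x ≠ 0 (Fermat). So φ⁻¹(28) = 28^33 mod 59.
Repeated squaring mod 59: 28^1 ≡ 28, 28^2 ≡ 28² = 784 ≡ 17, 28^4 ≡ 17² = 289 ≡ 53, 28^8 ≡ 53² = 2809 ≡ 36, 28^16 ≡ 36² = 1296 ≡ 57, 28^32 ≡ 57² = 3249 ≡ 4. Since 33 = 32 + 1, 28^33 ≡ 4·28: 4·28 = 112 ≡ 53. So 28^33 ≡ 53 (mod 59).
Hence φ⁻¹(28) = 53.

53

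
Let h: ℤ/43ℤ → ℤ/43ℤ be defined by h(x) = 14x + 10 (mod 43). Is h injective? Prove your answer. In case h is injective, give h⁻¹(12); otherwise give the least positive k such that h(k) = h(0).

If h(s) = h(t), then 14s ≡ 14t (mod 43). Because gcd(14, 43) = 1, we may cancel 14 to get s ≡ t (mod 43).
Thus h is injective.
We now compute 14⁻¹ mod 43 explicitly. Euclid's algorithm: 43 = 3·14 + 1; back-substituting gives 1 = 40·14 − 13·43, so 14⁻¹ ≡ 40 (mod 43).
Since h is injective, we compute h⁻¹(12): solve 14x + 10 ≡ 12 (mod 43), i.e. 14x ≡ 2 (mod 43).
Multiplying by 14⁻¹ = 40 gives x ≡ 40·2 = 80 = 1·43 + 37 ≡ 37 (mod 43).
Check: h(37) = 14·37 + 10 = 528 = 12·43 + 12 ≡ 12 (mod 43).

37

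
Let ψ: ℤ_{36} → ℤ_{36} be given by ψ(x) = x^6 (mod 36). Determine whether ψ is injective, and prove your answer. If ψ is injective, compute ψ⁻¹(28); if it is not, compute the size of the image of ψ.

ψ(2): Repeated squaring mod 36: 2^1 ≡ 2, 2^2 ≡ 2² = 4, 2^4 ≡ 4² = 16. Since 6 = 4 + 2, 2^6 ≡ 16·4: 16·4 = 64 ≡ 28. So 2^6 ≡ 28 (mod 36).
ψ(4): Repeated squaring mod 36: 4^1 ≡ 4, 4^2 ≡ 4² = 16, 4^4 ≡ 16² = 256 ≡ 4. Since 6 = 4 + 2, 4^6 ≡ 4·16: 4·16 = 64 ≡ 28. So 4^6 ≡ 28 (mod 36).
So ψ(2) = ψ(4) = 28 while 2 ≠ 4, thus ψ is not injective.
Since ψ is not injective, we determine |image(ψ)|. Computing x^6 mod 36 for each x (by repeated squaring, reducing mod 36 at every step), the values ψ(0), ψ(1), …, ψ(35) are: 0, 1, 28, 9, 28, 1, 0, 1, 28, 9, 28, 1, 0, 1, 28, 9, 28, 1, 0, 1, 28, 9, 28, 1, 0, 1, 28, 9, 28, 1, 0, 1, 28, 9, 28, 1.
The distinct values are {0, 1, 9, 28}; there are 4 of them.

4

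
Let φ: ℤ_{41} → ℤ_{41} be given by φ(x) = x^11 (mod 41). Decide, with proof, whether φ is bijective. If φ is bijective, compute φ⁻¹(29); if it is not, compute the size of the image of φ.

Since 41 is prime, the nonzero elements of ℤ_{41} form a cyclic group of order 40.
As gcd(11, 40) = 1, raising to the 11th power is a bijection on this group: if x_1^11 ≡ x_2^11 then (x_1x_2^{−1})^11 = 1, and the only element of order dividing gcd(11, 40) = 1 is 1, so x_1 = x_2.
With φ(0) = 0 this makes φ injective on all of ℤ_{41}, hence bijective (finite equal-size domain and codomain). In particular φ is bijective.
Since φ is bijective, we find the preimage of 29. The inverse of x ↦ x^11 on (ℤ_{41})^× is x ↦ x^11, because 11·11 = 121 = 3·40 + 1 ≡ 1 (mod 40) and x^{40} = 1 for x ≠ 0 (Fermat). So φ⁻¹(29) = 29^11 mod 41.
Repeated squaring mod 41: 29^1 ≡ 29, 29^2 ≡ 29² = 841 ≡ 21, 29^4 ≡ 21² = 441 ≡ 31, 29^8 ≡ 31² = 961 ≡ 18. Since 11 = 8 + 2 + 1, 29^11 ≡ 18·21·29: 18·21 = 378 ≡ 9, then 9·29 = 261 ≡ 15. So 29^11 ≡ 15 (mod 41).
Hence φ⁻¹(29) = 15.

15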